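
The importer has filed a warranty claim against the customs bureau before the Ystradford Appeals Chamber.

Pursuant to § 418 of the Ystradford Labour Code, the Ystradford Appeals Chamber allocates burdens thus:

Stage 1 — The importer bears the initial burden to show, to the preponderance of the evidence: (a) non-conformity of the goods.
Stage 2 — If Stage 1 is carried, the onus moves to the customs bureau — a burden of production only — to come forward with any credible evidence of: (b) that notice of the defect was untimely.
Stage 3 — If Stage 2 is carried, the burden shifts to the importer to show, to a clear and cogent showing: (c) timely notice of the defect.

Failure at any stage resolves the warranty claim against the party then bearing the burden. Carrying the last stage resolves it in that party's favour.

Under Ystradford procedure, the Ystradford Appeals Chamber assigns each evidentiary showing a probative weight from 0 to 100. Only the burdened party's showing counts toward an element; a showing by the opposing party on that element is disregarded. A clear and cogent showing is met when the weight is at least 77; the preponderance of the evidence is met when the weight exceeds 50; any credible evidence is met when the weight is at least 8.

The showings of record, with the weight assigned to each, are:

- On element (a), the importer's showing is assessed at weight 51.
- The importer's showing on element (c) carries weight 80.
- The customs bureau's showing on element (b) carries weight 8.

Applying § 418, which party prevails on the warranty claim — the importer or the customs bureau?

Stage 1 (importer, the preponderance of the evidence, weight exceeds 50): (a) 51 > 50 — meets.
  Stage 1 carried; the burden shifts to the customs bureau.
Stage 2 (customs bureau, any credible evidence, weight is at least 8): (b) 8 ≥ 8 — meets.
  All elements met. The burden passes to the importer.
Stage 3 (importer, a clear and cogent showing, weight is at least 77): (c) 80 ≥ 77 — meets.
  Stage 3 carried; the final stage is satisfied.
With every stage satisfied, the importer prevails.

importer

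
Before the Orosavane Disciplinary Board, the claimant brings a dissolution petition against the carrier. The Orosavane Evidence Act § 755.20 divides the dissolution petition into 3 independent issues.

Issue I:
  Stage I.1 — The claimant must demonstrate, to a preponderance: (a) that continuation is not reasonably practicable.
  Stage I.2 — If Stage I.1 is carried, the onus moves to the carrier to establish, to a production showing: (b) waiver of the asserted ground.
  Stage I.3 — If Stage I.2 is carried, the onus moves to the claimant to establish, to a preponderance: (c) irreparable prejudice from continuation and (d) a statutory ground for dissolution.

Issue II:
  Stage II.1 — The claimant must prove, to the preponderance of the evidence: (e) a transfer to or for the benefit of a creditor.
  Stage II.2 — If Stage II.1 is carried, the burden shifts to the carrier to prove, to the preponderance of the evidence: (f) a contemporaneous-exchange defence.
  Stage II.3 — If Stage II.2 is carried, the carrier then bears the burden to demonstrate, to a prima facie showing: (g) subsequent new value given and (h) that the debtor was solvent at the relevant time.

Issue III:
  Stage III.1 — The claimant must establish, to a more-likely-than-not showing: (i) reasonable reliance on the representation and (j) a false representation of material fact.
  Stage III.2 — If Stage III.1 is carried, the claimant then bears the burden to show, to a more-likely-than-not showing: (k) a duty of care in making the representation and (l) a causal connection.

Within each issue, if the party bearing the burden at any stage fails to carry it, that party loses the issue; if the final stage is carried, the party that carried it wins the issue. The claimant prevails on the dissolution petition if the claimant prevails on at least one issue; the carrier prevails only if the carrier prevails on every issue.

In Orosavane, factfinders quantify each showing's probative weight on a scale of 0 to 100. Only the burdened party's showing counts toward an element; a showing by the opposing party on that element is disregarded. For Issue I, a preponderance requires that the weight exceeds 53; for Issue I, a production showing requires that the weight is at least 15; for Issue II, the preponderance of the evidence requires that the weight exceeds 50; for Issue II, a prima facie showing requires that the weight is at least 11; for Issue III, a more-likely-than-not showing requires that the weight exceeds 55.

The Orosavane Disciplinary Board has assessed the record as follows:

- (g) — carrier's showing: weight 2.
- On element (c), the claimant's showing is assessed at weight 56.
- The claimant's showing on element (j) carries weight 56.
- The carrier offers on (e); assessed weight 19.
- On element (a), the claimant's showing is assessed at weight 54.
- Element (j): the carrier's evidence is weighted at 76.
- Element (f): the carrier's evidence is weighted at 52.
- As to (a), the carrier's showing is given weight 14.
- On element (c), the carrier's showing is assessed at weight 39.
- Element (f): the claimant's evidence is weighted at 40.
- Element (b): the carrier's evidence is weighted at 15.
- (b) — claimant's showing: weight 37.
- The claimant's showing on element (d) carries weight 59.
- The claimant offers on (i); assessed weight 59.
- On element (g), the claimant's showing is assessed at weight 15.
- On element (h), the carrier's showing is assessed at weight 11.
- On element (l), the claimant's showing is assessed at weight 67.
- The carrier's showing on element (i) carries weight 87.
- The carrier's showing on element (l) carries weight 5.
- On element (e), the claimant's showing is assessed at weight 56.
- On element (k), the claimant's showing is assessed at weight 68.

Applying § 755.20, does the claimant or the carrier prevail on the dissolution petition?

claimant

— Issue I —
At Stage I.1 the claimant must meet a preponderance (weight exceeds 53): on (a) the weight is 54 (the carrier's 14 is given no effect), which does exceed 53, so (a) meets the standard.
  Stage I.1 is satisfied; the onus moves to the carrier.
At Stage I.2 the carrier must meet a production showing (weight is at least 15): on (b) the weight is 15 (the claimant's 37 is given no effect), which does reach 15, so (b) meets the standard.
  The carrier carries Stage I.2; the claimant now bears the burden.
At Stage I.3 the claimant must meet a preponderance (weight exceeds 53): on (c) the weight is 56 (the carrier's 39 is given no effect), which does exceed 53, so (c) meets the standard; on (d) the weight is 59, > 53, so (d) meets the standard.
  All elements met at the final stage.
All stages carried — the claimant prevails on this issue.
— Issue II —
At Stage II.1 the claimant must meet the preponderance of the evidence (weight exceeds 50): on (e) the weight is 56 (the carrier's 19 is given no effect), > 50, so (e) meets the standard.
  Stage II.1 is satisfied; the onus moves to the carrier.
At Stage II.2 the carrier must meet the preponderance of the evidence (weight exceeds 50): on (f) the weight is 52 (the claimant's 40 is given no effect), > 50, so (f) meets the standard.
  All elements met. The carrier retains the burden for Stage II.3.
At Stage II.3 the carrier must meet a prima facie showing (weight is at least 11): on (g) the weight is 2 (the claimant's 15 is given no effect), < 11, so (g) does not meet the standard; on (h) the weight is 11, ≥ 11, so (h) meets the standard.
  Stage II.3 not carried; the carrier fails its burden.
So the claimant prevails on this issue.
— Issue III —
Stage III.1 (claimant, a more-likely-than-not showing, weight exceeds 55): (i) 59 (carrier's 87 disregarded) > 55 — meets; (j) 56 (carrier's 76 disregarded) > 55 — meets.
  Stage III.1 is satisfied; the claimant continues to bear the burden.
Stage III.2 (claimant, a more-likely-than-not showing, weight exceeds 55): (k) 68 > 55 — meets; (l) 67 (carrier's 5 disregarded) > 55 — meets.
  The claimant carries the last stage.
All stages carried — the claimant prevails on this issue.
Per-issue: Issue I → claimant; Issue II → claimant; Issue III → claimant. The claimant must prevail on at least one issue; overall, the claimant prevails.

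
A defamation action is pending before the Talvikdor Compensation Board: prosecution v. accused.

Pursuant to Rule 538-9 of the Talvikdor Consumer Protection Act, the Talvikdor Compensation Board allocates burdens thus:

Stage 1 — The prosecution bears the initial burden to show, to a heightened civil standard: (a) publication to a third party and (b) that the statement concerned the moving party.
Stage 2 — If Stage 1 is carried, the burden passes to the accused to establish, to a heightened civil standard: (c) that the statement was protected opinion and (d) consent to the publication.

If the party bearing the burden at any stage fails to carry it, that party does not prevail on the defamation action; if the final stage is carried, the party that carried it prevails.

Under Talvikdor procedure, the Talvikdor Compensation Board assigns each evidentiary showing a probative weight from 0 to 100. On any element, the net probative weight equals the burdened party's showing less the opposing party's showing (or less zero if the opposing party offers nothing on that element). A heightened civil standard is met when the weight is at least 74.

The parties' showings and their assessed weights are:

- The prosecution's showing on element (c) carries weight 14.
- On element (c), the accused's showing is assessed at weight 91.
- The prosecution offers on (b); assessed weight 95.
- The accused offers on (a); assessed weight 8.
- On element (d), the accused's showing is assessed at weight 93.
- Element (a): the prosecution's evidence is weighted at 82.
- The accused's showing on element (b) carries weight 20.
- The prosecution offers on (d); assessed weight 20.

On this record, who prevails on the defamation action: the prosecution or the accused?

At Stage 1 the prosecution must meet a heightened civil standard (weight is at least 74): on (a) the weight is 82 less the opposing 8 gives net 74, which does reach 74, so (a) meets the standard; on (b) the weight is 95 less the opposing 20 gives net 75, ≥ 74, so (b) meets the standard.
  Stage 1 is satisfied; the onus moves to the accused.
At Stage 2 the accused must meet a heightened civil standard (weight is at least 74): on (c) the weight is 91 less the opposing 14 gives net 77, ≥ 74, so (c) meets the standard; on (d) the weight is 93 less the opposing 20 gives net 73, < 74, so (d) does not meet the standard.
  The accused does not carry Stage 2.
The analysis ends at Stage 2; the prosecution prevails.

prosecution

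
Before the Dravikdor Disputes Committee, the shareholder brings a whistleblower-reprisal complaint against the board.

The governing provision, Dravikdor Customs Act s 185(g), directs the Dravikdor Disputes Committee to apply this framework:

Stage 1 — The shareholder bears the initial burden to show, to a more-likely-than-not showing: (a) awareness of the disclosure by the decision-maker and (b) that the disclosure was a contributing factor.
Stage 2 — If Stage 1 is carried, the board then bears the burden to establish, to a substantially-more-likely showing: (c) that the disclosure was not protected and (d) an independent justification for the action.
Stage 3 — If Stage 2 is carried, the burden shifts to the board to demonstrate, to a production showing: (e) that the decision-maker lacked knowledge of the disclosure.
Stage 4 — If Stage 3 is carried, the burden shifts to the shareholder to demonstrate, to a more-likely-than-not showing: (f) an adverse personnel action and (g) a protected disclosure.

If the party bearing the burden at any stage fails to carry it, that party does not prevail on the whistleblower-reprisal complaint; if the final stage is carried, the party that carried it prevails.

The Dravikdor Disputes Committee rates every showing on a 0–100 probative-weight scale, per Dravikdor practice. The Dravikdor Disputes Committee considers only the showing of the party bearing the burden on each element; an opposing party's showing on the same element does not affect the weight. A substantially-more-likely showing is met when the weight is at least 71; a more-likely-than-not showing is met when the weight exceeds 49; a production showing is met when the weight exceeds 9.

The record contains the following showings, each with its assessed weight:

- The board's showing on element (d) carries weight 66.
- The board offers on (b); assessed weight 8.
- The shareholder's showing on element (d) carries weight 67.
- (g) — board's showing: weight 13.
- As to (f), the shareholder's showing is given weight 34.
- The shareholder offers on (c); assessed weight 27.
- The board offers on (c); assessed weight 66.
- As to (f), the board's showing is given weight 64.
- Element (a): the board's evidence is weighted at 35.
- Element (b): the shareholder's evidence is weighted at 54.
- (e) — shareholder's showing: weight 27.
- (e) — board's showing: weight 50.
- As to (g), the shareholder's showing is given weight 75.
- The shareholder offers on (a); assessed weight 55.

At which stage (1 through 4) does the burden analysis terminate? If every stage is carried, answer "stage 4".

stage 2

At Stage 1 the shareholder must meet a more-likely-than-not showing (weight exceeds 49): on (a) the weight is 55 (the board's 35 is given no effect), which does exceed 49, so (a) meets the standard; on (b) the weight is 54 (the board's 8 is given no effect), > 49, so (b) meets the standard.
  Stage 1 carried; the burden shifts to the board.
At Stage 2 the board must meet a substantially-more-likely showing (weight is at least 71): on (c) the weight is 66 (the shareholder's 27 is given no effect), < 71, so (c) does not meet the standard; on (d) the weight is 66 (the shareholder's 67 is given no effect), which does not reach 71, so (d) does not meet the standard.
  Not every element is met, so the board fails to carry Stage 2.
The shareholder prevails.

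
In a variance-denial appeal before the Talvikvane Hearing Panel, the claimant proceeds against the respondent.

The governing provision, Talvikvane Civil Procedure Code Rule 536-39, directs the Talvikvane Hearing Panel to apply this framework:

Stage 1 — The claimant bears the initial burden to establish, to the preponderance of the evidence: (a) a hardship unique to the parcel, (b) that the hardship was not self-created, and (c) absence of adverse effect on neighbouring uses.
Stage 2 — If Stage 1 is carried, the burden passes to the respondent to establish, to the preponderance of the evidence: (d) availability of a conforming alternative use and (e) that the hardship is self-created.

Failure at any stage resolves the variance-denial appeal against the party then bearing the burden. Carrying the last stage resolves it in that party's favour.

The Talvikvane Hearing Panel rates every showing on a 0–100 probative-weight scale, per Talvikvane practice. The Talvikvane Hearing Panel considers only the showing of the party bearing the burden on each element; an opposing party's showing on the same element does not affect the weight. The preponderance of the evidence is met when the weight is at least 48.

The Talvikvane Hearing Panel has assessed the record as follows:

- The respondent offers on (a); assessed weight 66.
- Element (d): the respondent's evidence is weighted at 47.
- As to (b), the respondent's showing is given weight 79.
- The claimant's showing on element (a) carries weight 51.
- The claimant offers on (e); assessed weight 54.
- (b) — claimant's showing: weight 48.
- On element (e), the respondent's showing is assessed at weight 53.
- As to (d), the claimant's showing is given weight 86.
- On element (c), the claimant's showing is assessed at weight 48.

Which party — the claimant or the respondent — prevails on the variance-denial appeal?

At Stage 1 the claimant must meet the preponderance of the evidence (weight is at least 48): on (a) the weight is 51 (the respondent's 66 is given no effect), which does reach 48, so (a) meets the standard; on (b) the weight is 48 (the respondent's 79 is given no effect), which does reach 48, so (b) meets the standard; on (c) the weight is 48, which does reach 48, so (c) meets the standard.
  The claimant carries Stage 1; the respondent now bears the burden.
At Stage 2 the respondent must meet the preponderance of the evidence (weight is at least 48): on (d) the weight is 47 (the claimant's 86 is given no effect), < 48, so (d) does not meet the standard; on (e) the weight is 53 (the claimant's 54 is given no effect), ≥ 48, so (e) meets the standard.
  Not every element is met, so the respondent fails to carry Stage 2.
So the claimant prevails.

claimant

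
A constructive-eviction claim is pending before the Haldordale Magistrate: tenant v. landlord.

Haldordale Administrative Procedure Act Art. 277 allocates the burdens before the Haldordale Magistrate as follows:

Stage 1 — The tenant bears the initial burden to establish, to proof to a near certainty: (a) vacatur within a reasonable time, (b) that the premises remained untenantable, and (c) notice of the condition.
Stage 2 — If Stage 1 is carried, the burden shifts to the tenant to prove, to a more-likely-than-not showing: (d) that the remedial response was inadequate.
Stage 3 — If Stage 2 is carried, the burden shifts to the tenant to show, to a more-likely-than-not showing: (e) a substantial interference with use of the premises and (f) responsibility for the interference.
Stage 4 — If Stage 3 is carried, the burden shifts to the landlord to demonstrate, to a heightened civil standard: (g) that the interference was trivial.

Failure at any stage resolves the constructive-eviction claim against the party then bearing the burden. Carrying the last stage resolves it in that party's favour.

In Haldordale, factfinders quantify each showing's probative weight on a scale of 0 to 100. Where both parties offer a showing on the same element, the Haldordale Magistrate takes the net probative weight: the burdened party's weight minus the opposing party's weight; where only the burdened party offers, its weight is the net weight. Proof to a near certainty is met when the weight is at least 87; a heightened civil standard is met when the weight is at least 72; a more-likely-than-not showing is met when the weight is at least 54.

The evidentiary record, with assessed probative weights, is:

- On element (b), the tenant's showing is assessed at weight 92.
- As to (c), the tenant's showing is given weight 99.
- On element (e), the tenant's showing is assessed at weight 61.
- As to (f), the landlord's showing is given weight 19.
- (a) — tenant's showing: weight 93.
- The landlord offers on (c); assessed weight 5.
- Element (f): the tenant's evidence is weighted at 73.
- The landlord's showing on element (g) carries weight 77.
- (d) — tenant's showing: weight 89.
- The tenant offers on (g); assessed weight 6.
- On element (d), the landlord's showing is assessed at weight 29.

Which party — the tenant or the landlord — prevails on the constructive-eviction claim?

tenant

Stage 1 (tenant, proof to a near certainty, weight is at least 87): (a) 93 ≥ 87 — meets; (b) 92 ≥ 87 — meets; (c) net 99−5=94 ≥ 87 — meets.
  Stage 1 carried; the burden remains with the tenant.
Stage 2 (tenant, a more-likely-than-not showing, weight is at least 54): (d) net 89−29=60 ≥ 54 — meets.
  Stage 2 is satisfied; the tenant continues to bear the burden.
Stage 3 (tenant, a more-likely-than-not showing, weight is at least 54): (e) 61 ≥ 54 — meets; (f) net 73−19=54 ≥ 54 — meets.
  The tenant carries Stage 3; the landlord now bears the burden.
Stage 4 (landlord, a heightened civil standard, weight is at least 72): (g) net 77−6=71 < 72 — fails.
  Stage 4 not carried; the landlord fails its burden.
The analysis ends at Stage 4; the tenant prevails.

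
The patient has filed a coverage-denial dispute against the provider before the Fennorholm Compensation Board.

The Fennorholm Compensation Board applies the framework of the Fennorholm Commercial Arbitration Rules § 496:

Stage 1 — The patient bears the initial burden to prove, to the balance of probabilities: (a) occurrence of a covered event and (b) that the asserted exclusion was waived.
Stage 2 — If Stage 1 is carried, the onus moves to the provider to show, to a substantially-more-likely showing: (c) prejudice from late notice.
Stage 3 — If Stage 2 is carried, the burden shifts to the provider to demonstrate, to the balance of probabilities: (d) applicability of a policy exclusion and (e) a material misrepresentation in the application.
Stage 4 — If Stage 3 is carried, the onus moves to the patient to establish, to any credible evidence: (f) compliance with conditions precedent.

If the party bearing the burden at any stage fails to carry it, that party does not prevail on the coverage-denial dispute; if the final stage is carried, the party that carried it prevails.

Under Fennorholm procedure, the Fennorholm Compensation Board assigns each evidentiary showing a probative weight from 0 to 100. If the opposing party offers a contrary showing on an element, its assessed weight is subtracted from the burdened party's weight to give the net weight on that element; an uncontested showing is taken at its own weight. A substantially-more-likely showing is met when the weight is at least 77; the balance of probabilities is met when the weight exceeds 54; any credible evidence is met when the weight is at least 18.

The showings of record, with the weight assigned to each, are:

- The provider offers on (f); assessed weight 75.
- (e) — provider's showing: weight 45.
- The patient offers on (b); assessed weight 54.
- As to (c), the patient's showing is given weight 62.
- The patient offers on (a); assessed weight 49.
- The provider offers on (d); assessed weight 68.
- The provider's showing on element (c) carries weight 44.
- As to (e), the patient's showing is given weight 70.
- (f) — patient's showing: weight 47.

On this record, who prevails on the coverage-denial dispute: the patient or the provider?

Stage 1 (patient, the balance of probabilities, weight exceeds 54): (a) 49 ≤ 54 — fails; (b) 54 ≤ 54 — fails.
  Stage 1 not carried; the patient fails its burden.
The analysis ends at Stage 1; the provider prevails.

provider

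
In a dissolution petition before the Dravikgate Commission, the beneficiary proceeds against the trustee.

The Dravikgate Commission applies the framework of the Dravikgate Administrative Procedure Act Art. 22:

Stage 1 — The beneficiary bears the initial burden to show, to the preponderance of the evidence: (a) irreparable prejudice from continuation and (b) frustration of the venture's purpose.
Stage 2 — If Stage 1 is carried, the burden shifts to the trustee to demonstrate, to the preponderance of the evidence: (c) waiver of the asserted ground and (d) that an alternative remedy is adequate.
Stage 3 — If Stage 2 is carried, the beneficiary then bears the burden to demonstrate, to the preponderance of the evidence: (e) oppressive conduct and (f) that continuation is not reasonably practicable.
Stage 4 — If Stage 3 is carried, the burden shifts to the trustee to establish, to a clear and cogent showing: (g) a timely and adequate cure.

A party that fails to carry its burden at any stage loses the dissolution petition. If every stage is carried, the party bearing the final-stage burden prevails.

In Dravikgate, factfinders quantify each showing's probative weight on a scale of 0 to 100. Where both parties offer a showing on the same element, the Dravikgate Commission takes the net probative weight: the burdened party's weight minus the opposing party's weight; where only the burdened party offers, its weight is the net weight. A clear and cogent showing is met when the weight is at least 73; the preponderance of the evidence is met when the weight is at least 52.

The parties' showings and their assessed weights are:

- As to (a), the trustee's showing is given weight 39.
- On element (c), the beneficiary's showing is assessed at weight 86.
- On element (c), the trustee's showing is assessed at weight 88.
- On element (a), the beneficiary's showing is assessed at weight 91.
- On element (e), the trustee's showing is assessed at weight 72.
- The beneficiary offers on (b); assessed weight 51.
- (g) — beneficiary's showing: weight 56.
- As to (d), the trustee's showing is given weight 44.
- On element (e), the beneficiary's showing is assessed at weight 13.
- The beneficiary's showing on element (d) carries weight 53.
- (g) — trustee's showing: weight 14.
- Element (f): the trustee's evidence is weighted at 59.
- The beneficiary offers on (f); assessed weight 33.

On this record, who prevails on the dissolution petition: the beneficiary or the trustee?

Stage 1 — burden on beneficiary; standard: the preponderance of the evidence (weight is at least 52).
    (a): 91 − 39 = 52 ≥ 52 [met]
    (b): 51 < 52 [not met]
  Stage 1 not carried; the beneficiary fails its burden.
The trustee prevails.

trustee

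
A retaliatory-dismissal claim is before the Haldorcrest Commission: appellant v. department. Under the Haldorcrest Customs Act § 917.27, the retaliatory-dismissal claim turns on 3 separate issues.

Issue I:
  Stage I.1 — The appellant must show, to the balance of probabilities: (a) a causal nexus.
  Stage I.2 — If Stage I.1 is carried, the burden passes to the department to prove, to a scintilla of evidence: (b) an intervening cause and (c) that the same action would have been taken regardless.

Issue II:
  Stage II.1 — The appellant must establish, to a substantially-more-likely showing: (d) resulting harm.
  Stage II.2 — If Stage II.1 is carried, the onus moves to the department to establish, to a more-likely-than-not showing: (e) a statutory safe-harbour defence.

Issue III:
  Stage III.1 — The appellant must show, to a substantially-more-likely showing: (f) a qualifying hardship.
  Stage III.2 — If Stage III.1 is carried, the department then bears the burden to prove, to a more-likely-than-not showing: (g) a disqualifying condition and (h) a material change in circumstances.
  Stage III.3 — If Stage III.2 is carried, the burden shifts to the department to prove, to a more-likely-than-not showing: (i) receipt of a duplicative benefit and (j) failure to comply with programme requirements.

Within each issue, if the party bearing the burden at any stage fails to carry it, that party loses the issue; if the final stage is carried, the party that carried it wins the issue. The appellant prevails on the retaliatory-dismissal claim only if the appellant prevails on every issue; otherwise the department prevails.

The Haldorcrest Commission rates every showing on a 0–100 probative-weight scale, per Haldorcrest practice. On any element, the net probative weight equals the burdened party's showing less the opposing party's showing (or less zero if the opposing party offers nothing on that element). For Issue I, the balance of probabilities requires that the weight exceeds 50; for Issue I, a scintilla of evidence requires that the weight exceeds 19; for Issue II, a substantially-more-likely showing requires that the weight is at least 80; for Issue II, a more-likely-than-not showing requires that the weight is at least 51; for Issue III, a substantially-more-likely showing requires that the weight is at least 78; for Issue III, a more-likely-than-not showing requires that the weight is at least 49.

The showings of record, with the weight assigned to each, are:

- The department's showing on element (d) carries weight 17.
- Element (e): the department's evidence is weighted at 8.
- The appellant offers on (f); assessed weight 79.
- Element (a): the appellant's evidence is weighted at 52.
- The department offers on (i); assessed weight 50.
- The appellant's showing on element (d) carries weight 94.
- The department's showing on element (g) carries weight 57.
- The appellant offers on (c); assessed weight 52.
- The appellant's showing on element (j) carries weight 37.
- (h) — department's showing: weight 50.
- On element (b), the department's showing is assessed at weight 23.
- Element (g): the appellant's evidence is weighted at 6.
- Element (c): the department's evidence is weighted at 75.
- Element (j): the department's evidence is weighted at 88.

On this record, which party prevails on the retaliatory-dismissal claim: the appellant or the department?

— Issue I —
At Stage I.1 the appellant must meet the balance of probabilities (weight exceeds 50): on (a) the weight is 52, > 50, so (a) meets the standard.
  All elements met. The burden passes to the department.
At Stage I.2 the department must meet a scintilla of evidence (weight exceeds 19): on (b) the weight is 23, which does exceed 19, so (b) meets the standard; on (c) the weight is 75 less the opposing 52 gives net 23, > 19, so (c) meets the standard.
  All elements met at the final stage.
All stages carried — the department prevails on this issue.
— Issue II —
At Stage II.1 the appellant must meet a substantially-more-likely showing (weight is at least 80): on (d) the weight is 94 less the opposing 17 gives net 77, which does not reach 80, so (d) does not meet the standard.
  Stage II.1 not carried; the appellant fails its burden.
The analysis ends at Stage II.1; the department prevails on this issue.
— Issue III —
At Stage III.1 the appellant must meet a substantially-more-likely showing (weight is at least 78): on (f) the weight is 79, which does reach 78, so (f) meets the standard.
  Stage III.1 is satisfied; the onus moves to the department.
At Stage III.2 the department must meet a more-likely-than-not showing (weight is at least 49): on (g) the weight is 57 less the opposing 6 gives net 51, which does reach 49, so (g) meets the standard; on (h) the weight is 50, which does reach 49, so (h) meets the standard.
  All elements met. The department retains the burden for Stage III.3.
At Stage III.3 the department must meet a more-likely-than-not showing (weight is at least 49): on (i) the weight is 50, which does reach 49, so (i) meets the standard; on (j) the weight is 88 less the opposing 37 gives net 51, ≥ 49, so (j) meets the standard.
  Stage III.3 carried; the final stage is satisfied.
All stages carried — the department prevails on this issue.
Per-issue: Issue I → department; Issue II → department; Issue III → department. The appellant must prevail on every issue; overall, the department prevails.

department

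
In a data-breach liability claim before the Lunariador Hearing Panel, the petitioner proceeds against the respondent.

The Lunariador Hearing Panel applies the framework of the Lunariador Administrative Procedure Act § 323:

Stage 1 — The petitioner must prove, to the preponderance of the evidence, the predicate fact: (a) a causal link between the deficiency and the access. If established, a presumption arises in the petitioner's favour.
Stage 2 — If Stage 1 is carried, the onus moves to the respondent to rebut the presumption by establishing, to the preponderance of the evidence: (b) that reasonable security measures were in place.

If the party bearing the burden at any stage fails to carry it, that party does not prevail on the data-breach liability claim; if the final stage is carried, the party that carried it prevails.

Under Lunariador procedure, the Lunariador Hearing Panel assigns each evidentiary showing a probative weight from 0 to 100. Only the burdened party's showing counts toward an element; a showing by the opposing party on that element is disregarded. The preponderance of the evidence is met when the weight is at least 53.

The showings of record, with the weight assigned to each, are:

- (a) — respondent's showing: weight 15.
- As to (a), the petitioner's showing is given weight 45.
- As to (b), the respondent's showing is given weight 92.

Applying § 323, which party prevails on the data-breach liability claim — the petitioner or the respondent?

respondent

Stage 1 — burden on petitioner; standard: the preponderance of the evidence (weight is at least 53).
    (a): 45 (respondent's 15 disregarded) < 53 [not met]
  Stage 1 not carried; the petitioner fails its burden.
So the respondent prevails.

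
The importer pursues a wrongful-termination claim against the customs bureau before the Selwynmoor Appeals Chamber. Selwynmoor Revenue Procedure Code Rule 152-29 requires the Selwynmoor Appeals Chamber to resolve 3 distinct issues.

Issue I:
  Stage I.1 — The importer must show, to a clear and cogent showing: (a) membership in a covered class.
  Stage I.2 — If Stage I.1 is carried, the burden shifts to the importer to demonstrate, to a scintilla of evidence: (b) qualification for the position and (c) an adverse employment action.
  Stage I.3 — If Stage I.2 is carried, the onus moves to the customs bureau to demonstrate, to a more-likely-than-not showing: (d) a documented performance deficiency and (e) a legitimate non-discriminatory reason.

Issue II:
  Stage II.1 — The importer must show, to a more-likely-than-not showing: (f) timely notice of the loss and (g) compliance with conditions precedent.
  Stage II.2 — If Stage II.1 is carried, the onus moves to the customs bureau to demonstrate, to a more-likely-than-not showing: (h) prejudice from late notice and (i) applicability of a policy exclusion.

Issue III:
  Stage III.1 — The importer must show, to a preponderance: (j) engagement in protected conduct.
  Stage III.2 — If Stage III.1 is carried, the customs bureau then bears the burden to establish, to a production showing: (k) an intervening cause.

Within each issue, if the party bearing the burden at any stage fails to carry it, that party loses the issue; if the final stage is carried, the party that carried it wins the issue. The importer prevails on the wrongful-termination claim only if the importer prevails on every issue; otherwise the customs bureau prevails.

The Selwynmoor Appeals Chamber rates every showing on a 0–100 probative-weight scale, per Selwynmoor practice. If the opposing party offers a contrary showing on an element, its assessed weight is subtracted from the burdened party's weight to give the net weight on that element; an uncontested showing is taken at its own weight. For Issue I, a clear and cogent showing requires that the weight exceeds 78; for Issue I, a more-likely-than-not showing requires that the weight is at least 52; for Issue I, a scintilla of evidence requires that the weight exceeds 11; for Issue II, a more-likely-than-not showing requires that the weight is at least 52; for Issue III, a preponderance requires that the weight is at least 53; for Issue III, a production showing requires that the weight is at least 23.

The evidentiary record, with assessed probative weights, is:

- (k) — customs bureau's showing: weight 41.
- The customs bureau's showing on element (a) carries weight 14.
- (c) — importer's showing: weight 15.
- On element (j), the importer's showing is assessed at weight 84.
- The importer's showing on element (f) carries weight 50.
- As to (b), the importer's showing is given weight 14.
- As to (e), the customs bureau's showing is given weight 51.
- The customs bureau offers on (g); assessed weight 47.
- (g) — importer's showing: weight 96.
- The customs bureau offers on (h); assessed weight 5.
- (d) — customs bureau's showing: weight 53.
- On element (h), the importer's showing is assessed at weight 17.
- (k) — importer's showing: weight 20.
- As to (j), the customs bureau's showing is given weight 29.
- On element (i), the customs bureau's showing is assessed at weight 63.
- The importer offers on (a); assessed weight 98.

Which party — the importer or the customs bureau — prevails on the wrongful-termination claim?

— Issue I —
Stage I.1 (importer, a clear and cogent showing, weight exceeds 78): (a) net 98−14=84 > 78 — meets.
  Stage I.1 is satisfied; the importer continues to bear the burden.
Stage I.2 (importer, a scintilla of evidence, weight exceeds 11): (b) 14 > 11 — meets; (c) 15 > 11 — meets.
  All elements met. The burden passes to the customs bureau.
Stage I.3 (customs bureau, a more-likely-than-not showing, weight is at least 52): (d) 53 ≥ 52 — meets; (e) 51 < 52 — fails.
  Not every element is met, so the customs bureau fails to carry Stage I.3.
So the importer prevails on this issue.
— Issue II —
Stage II.1 (importer, a more-likely-than-not showing, weight is at least 52): (f) 50 < 52 — fails; (g) net 96−47=49 < 52 — fails.
  Not every element is met, so the importer fails to carry Stage II.1.
So the customs bureau prevails on this issue.
— Issue III —
Stage III.1 (importer, a preponderance, weight is at least 53): (j) net 84−29=55 ≥ 53 — meets.
  Stage III.1 carried; the burden shifts to the customs bureau.
Stage III.2 (customs bureau, a production showing, weight is at least 23): (k) net 41−20=21 < 23 — fails.
  Not every element is met, so the customs bureau fails to carry Stage III.2.
The importer prevails on this issue.
Per-issue: Issue I → importer; Issue II → customs bureau; Issue III → importer. The importer must prevail on every issue; overall, the customs bureau prevails.

customs bureau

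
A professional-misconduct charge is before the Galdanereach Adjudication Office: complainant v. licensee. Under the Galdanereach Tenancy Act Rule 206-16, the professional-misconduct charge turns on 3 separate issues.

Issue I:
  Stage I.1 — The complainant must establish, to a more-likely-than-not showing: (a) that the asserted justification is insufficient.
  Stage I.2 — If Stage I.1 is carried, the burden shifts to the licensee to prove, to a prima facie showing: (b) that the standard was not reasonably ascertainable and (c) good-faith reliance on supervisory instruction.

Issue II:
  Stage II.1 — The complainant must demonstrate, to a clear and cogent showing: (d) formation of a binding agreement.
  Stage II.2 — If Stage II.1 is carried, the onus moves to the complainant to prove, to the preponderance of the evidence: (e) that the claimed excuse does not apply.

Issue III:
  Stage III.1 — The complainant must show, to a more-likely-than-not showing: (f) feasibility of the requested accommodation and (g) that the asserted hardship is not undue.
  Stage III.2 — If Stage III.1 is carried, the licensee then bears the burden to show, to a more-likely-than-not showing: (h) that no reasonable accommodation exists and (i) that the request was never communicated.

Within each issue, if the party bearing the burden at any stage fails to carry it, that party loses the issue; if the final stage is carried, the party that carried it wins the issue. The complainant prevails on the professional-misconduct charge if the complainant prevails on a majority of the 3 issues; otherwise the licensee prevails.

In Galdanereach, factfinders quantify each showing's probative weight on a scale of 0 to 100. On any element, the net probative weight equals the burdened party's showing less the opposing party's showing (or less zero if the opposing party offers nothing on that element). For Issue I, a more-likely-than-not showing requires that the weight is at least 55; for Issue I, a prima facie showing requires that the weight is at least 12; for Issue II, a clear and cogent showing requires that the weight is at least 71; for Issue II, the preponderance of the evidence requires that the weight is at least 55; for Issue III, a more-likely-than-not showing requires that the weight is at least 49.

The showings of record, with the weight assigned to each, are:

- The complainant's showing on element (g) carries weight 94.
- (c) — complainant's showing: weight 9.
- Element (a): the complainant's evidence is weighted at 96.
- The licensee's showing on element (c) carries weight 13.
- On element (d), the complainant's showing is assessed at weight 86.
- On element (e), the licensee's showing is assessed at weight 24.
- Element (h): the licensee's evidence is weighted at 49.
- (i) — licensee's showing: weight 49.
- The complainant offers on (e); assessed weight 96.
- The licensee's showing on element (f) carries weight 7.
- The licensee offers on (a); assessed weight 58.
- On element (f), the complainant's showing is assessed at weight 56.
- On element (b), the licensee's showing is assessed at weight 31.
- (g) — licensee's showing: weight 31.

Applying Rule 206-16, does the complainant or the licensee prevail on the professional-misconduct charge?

licensee

— Issue I —
Stage I.1 (complainant, a more-likely-than-not showing, weight is at least 55): (a) net 96−58=38 < 55 — fails.
  Not every element is met, so the complainant fails to carry Stage I.1.
The analysis ends at Stage I.1; the licensee prevails on this issue.
— Issue II —
Stage II.1 — burden on complainant; standard: a clear and cogent showing (weight is at least 71).
    (d): 86 ≥ 71 [met]
  All elements met. The complainant retains the burden for Stage II.2.
Stage II.2 — burden on complainant; standard: the preponderance of the evidence (weight is at least 55).
    (e): 96 − 24 = 72 ≥ 55 [met]
  All elements met at the final stage.
With every stage satisfied, the complainant prevails on this issue.
— Issue III —
Stage III.1 — burden on complainant; standard: a more-likely-than-not showing (weight is at least 49).
    (f): 56 − 7 = 49 ≥ 49 [met]
    (g): 94 − 31 = 63 ≥ 49 [met]
  All elements met. The burden passes to the licensee.
Stage III.2 — burden on licensee; standard: a more-likely-than-not showing (weight is at least 49).
    (h): 49 ≥ 49 [met]
    (i): 49 ≥ 49 [met]
  Stage III.2 carried; the final stage is satisfied.
Every stage carried; the licensee prevails on this issue.
Per-issue: Issue I → licensee; Issue II → complainant; Issue III → licensee. The complainant must prevail on a majority of issues; overall, the licensee prevails.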